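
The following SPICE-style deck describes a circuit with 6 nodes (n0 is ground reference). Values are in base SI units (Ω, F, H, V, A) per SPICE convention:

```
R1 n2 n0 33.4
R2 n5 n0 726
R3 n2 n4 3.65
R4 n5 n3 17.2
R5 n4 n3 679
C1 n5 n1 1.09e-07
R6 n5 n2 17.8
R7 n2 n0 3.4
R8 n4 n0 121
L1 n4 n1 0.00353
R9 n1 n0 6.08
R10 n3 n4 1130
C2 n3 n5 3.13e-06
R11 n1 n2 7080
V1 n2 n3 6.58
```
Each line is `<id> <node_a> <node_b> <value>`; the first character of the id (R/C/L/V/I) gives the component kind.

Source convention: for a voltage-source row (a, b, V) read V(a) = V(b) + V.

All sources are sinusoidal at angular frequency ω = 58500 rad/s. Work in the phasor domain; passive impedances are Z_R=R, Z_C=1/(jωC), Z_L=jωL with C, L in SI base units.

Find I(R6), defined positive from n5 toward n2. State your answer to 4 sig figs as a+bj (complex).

Element admittances at ω=58500 rad/s:
  Y(R1) = 0.02994+0.000j S between n2,n0
  Y(R2) = 0.001377+0.000j S between n5,n0
  Y(R3) = 0.2740+0.000j S between n2,n4
  Y(R4) = 0.05814+0.000j S between n5,n3
  Y(R5) = 0.001473+0.000j S between n4,n3
  Y(C1) = 0.000+0.006377j S between n5,n1
  Y(R6) = 0.05618+0.000j S between n5,n2
  Y(R7) = 0.2941+0.000j S between n2,n0
  Y(R8) = 0.008264+0.000j S between n4,n0
  Y(L1) = 0.000-0.004842j S between n4,n1
  Y(R9) = 0.1645+0.000j S between n1,n0
  Y(R10) = 0.0008850+0.000j S between n3,n4
  Y(C2) = 0.000+0.1831j S between n3,n5
  Y(R11) = 0.0001412+0.000j S between n1,n2
  V1: constraint V(n2)−V(n3) = 6.58
Assemble and solve the 6×6 MNA system:
  V(n1)=0.04971-0.2126j  V(n2)=-0.0002162+0.1105j  V(n3)=-6.580+0.1105j  V(n4)=-0.06013+0.1055j  V(n5)=-5.524-1.254j
  i(V1)=-0.3267-0.1139j

-0.3104-0.07668j A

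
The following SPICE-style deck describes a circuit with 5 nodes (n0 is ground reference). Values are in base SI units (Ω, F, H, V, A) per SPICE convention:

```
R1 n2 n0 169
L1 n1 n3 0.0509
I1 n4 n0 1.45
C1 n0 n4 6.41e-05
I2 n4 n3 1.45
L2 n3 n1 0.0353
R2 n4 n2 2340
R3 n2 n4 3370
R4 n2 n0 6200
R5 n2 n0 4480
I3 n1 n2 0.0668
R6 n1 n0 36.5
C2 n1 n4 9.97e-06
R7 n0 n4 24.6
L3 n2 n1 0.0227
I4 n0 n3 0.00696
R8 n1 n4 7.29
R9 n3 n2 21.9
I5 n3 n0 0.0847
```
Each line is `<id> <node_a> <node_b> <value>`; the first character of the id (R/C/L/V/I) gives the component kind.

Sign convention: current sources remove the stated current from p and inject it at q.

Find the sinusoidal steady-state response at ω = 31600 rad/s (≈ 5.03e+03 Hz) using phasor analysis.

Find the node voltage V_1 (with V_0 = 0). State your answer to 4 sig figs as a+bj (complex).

Element admittances at ω=31600 rad/s:
  Y(R1) = 0.005917+0.000j S between n2,n0
  Y(L1) = 0.000-0.0006217j S between n1,n3
  I1: injects 1.45 A into n0 (from n4)
  Y(C1) = 0.000+2.026j S between n0,n4
  I2: injects 1.45 A into n3 (from n4)
  Y(L2) = 0.000-0.0008965j S between n3,n1
  Y(R2) = 0.0004274+0.000j S between n4,n2
  Y(R3) = 0.0002967+0.000j S between n2,n4
  Y(R4) = 0.0001613+0.000j S between n2,n0
  Y(R5) = 0.0002232+0.000j S between n2,n0
  I3: injects 0.0668 A into n2 (from n1)
  Y(R6) = 0.02740+0.000j S between n1,n0
  Y(C2) = 0.000+0.3151j S between n1,n4
  Y(R7) = 0.04065+0.000j S between n0,n4
  Y(L3) = 0.000-0.001394j S between n2,n1
  I4: injects 0.00696 A into n3 (from n0)
  Y(R8) = 0.1372+0.000j S between n1,n4
  Y(R9) = 0.04566+0.000j S between n3,n2
  I5: injects 0.0847 A into n0 (from n3)
Assemble and solve the 4×4 MNA system:
  V(n1)=-1.481+0.06745j  V(n2)=171.2+77.61j  V(n3)=198.5+84.26j  V(n4)=-0.2677+1.262j

-1.481+0.06745j V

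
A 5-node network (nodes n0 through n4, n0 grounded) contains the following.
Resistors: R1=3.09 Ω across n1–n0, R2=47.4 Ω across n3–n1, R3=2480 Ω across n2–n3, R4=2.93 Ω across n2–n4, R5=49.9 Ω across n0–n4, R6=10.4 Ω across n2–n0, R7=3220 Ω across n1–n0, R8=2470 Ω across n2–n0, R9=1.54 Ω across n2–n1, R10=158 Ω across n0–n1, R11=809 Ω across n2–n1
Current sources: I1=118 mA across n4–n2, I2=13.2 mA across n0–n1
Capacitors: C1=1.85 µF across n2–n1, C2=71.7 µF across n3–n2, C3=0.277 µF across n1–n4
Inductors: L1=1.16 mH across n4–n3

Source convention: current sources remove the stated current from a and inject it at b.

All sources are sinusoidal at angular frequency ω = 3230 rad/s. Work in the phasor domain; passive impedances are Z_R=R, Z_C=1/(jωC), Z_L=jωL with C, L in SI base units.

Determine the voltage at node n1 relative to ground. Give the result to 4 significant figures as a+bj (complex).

Element admittances at ω=3230 rad/s:
  Y(R1) = 0.3236+0.000j S between n1,n0
  Y(R2) = 0.02110+0.000j S between n3,n1
  Y(R3) = 0.0004032+0.000j S between n2,n3
  I1: injects 0.118 A into n2 (from n4)
  Y(C1) = 0.000+0.005975j S between n2,n1
  Y(R4) = 0.3413+0.000j S between n2,n4
  Y(R5) = 0.02004+0.000j S between n0,n4
  Y(R6) = 0.09615+0.000j S between n2,n0
  Y(L1) = 0.000-0.2669j S between n4,n3
  Y(R7) = 0.0003106+0.000j S between n1,n0
  Y(R8) = 0.0004049+0.000j S between n2,n0
  Y(C2) = 0.000+0.2316j S between n3,n2
  Y(R9) = 0.6494+0.000j S between n2,n1
  Y(R10) = 0.006329+0.000j S between n0,n1
  Y(R11) = 0.001236+0.000j S between n2,n1
  Y(C3) = 0.000+0.0008947j S between n1,n4
  I2: injects 0.0132 A into n1 (from n0)
Assemble and solve the 4×4 MNA system:
  V(n1)=0.03184+0.001198j  V(n2)=0.03128-0.01155j  V(n3)=-0.07999+0.4151j  V(n4)=-0.01681+0.03589j

0.03184+0.001198j V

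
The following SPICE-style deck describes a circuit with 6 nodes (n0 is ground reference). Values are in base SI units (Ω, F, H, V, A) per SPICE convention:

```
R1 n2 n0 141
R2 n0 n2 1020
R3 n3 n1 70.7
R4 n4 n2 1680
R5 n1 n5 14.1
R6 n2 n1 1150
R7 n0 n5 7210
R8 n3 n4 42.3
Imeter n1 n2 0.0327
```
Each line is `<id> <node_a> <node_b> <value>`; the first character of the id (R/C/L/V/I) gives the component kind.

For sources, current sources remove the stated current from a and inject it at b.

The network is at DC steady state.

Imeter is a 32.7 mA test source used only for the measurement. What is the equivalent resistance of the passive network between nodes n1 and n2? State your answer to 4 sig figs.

Apply KCL at each of the 5 non-ground nodes and solve the resulting linear system.
Node n1: branches {R3, R5, R6, Imeter} → V_1 = -20.56
Node n2: branches {R1, R2, R4, R6, Imeter} → V_2 = 0.3526
Node n3: branches {R3, R8} → V_3 = -19.74
Node n4: branches {R4, R8} → V_4 = -19.25
Node n5: branches {R5, R7} → V_5 = -20.52

R_eq = 639.6 Ω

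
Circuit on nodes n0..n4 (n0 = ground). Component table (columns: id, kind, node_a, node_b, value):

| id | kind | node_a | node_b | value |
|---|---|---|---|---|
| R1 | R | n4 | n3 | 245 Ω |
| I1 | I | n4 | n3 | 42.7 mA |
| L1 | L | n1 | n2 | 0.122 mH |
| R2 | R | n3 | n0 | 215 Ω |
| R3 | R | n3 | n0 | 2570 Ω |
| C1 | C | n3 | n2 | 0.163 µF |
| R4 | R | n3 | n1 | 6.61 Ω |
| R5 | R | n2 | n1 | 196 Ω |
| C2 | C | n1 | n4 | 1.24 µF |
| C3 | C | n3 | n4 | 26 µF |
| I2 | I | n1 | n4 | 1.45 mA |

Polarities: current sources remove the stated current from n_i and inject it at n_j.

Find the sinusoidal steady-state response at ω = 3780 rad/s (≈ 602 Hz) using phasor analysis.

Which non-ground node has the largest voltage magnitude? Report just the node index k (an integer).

MNA unknowns: 4 node voltages V₁..V_4
R1: Y=0.004082+0.000j on G[4,3]
I1: z[4]−=0.0427, z[3]+=0.0427
L1: Y=0.000-2.168j on G[1,2]
R2: Y=0.004651+0.000j on G[3,0]
R3: Y=0.0003891+0.000j on G[3,0]
C1: Y=0.000+0.0006161j on G[3,2]
R4: Y=0.1513+0.000j on G[3,1]
R5: Y=0.005102+0.000j on G[2,1]
C2: Y=0.000+0.004687j on G[1,4]
C3: Y=0.000+0.09828j on G[3,4]
I2: z[1]−=0.00145, z[4]+=0.00145
solve → V1=-0.02197+0.0002479j, V2=-0.02197+0.0002480j, V3=0.000+0.000j, V4=-0.01685+0.4000j

4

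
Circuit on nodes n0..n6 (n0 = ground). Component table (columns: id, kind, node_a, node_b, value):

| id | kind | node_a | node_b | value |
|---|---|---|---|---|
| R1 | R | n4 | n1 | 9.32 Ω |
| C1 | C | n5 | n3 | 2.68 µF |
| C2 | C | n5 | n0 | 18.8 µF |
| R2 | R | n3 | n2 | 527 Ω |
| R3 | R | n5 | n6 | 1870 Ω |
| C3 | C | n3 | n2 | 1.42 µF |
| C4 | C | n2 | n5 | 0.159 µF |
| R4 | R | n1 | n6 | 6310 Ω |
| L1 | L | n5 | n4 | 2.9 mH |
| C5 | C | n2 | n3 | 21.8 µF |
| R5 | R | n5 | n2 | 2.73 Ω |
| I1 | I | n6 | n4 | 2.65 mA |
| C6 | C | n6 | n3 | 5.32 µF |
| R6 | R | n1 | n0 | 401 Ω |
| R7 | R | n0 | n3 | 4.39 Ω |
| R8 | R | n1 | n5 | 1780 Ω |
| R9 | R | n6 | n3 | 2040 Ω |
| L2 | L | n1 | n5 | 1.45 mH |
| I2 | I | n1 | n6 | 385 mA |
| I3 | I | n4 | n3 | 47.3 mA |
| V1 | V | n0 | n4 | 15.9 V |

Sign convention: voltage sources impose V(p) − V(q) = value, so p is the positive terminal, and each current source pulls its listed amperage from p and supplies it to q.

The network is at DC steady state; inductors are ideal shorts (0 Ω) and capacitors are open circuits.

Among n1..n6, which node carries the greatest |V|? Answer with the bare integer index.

Element admittances at DC:
  Y(R1) = 0.1073 S between n4,n1
  Y(C1) = 0.000 S between n5,n3
  Y(C2) = 0.000 S between n5,n0
  Y(R2) = 0.001898 S between n3,n2
  Y(R3) = 0.0005348 S between n5,n6
  Y(C3) = 0.000 S between n3,n2
  Y(C4) = 0.000 S between n2,n5
  Y(R4) = 0.0001585 S between n1,n6
  L1: short n5↔n4 (DC inductor)
  Y(C5) = 0.000 S between n2,n3
  Y(R5) = 0.3663 S between n5,n2
  I1: injects 0.00265 A into n4 (from n6)
  Y(C6) = 0.000 S between n6,n3
  Y(R6) = 0.002494 S between n1,n0
  Y(R7) = 0.2278 S between n0,n3
  Y(R8) = 0.0005618 S between n1,n5
  Y(R9) = 0.0004902 S between n6,n3
  L2: short n1↔n5 (DC inductor)
  I2: injects 0.385 A into n6 (from n1)
  I3: injects 0.0473 A into n3 (from n4)
  V1: constraint V(n0)−V(n4) = 15.9
Assemble and solve the 9×9 MNA system:
  V(n1)=-15.90  V(n2)=-15.81  V(n3)=0.7440  V(n4)=-15.90  V(n5)=-15.90  V(n6)=314.1
  i(L1)=-0.08518  i(L2)=-0.2931  i(V1)=0.1298

6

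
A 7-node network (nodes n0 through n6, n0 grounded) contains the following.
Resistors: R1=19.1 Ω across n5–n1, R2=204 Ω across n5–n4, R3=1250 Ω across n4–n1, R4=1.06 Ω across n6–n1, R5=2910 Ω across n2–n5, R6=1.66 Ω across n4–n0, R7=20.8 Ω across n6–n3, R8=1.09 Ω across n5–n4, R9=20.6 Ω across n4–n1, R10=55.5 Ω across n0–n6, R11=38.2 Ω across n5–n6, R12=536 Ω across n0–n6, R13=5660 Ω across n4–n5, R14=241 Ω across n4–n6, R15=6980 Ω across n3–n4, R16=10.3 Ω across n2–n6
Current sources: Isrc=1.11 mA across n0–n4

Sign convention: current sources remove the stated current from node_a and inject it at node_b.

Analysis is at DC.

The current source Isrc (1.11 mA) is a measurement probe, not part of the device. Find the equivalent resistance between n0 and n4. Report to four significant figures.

R_eq = 1.614 Ω

MNA unknowns: 6 node voltages V₁..V_6
R1: Y=0.05236 on G[5,1]
R2: Y=0.004902 on G[5,4]
R3: Y=0.0008000 on G[4,1]
R4: Y=0.9434 on G[6,1]
R5: Y=0.0003436 on G[2,5]
R6: Y=0.6024 on G[4,0]
R7: Y=0.04808 on G[6,3]
R8: Y=0.9174 on G[5,4]
R9: Y=0.04854 on G[4,1]
R10: Y=0.01802 on G[0,6]
R11: Y=0.02618 on G[5,6]
R12: Y=0.001866 on G[0,6]
R13: Y=0.0001767 on G[4,5]
R14: Y=0.004149 on G[4,6]
R15: Y=0.0001433 on G[3,4]
R16: Y=0.09709 on G[2,6]
Isrc: z[0]−=0.00111, z[4]+=0.00111
solve → V1=0.001556, V2=0.001533, V3=0.001533, V4=0.001792, V5=0.001773, V6=0.001532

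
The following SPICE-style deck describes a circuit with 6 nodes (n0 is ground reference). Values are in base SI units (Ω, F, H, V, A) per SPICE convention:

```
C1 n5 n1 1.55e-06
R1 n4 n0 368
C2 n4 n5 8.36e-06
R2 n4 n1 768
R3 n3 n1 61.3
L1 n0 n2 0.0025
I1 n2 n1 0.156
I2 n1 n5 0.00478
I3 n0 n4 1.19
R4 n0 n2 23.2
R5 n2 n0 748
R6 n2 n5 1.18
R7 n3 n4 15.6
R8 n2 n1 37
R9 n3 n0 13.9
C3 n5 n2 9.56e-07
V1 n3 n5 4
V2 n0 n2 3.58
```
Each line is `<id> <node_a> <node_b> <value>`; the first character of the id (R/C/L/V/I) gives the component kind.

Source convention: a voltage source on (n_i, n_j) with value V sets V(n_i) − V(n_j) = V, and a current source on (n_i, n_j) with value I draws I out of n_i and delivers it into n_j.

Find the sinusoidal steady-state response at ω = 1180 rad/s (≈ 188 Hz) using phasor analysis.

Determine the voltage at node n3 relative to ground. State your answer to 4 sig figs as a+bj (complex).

Apply KCL at each of the 5 non-ground nodes and solve the resulting linear system.
Node n1: branches {C1, R2, R3, I1, I2, R8} → V_1 = 2.343-0.2761j
Node n2: branches {L1, I1, R4, R5, R6, R8, C3, V2} → V_2 = -3.580+0.000j
Node n3: branches {R3, R7, R9, V1} → V_3 = 1.622+0.01559j
Node n4: branches {R1, C2, R2, I3, R7} → V_4 = 18.60-3.028j
Node n5: branches {C1, C2, I2, R6, C3, V1} → V_5 = -2.378+0.01559j
Source currents: i(V1)=0.9833-0.2010j, i(V2)=-1.182+1.206j

1.622+0.01559j V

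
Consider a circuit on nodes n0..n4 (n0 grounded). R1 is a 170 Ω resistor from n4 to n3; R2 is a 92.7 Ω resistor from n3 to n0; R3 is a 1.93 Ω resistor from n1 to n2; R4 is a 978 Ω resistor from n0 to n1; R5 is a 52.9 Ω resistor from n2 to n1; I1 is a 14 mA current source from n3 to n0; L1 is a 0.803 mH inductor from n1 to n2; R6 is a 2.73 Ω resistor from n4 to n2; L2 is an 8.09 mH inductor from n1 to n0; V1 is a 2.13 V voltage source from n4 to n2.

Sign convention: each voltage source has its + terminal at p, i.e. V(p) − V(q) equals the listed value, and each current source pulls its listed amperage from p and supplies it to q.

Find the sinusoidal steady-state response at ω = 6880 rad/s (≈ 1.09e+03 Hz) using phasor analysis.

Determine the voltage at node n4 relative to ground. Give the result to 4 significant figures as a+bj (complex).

1.927-0.6755j V

Element admittances at ω=6880 rad/s:
  Y(R1) = 0.005882+0.000j S between n4,n3
  Y(R2) = 0.01079+0.000j S between n3,n0
  Y(R3) = 0.5181+0.000j S between n1,n2
  Y(R4) = 0.001022+0.000j S between n0,n1
  Y(R5) = 0.01890+0.000j S between n2,n1
  I1: injects 0.014 A into n0 (from n3)
  Y(L1) = 0.000-0.1810j S between n1,n2
  Y(R6) = 0.3663+0.000j S between n4,n2
  Y(L2) = 0.000-0.01797j S between n1,n0
  V1: constraint V(n4)−V(n2) = 2.13
Assemble and solve the 5×5 MNA system:
  V(n1)=-0.1814-0.6728j  V(n2)=-0.2034-0.6755j  V(n3)=-0.1600-0.2384j  V(n4)=1.927-0.6755j
  i(V1)=-0.7925+0.002571j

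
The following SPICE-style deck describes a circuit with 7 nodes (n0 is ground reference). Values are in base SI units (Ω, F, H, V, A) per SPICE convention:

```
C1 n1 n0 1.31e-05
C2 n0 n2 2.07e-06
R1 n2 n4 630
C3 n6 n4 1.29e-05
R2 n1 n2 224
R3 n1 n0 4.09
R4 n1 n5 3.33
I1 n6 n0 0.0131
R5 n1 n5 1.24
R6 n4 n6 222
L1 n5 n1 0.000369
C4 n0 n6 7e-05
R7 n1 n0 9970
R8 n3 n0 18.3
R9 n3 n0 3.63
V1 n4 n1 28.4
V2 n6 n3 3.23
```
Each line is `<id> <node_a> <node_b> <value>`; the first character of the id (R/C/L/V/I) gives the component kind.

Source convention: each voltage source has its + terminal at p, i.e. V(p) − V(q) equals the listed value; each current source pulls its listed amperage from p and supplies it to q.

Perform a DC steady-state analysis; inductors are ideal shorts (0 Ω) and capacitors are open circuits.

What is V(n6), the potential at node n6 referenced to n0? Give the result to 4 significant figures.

MNA unknowns: 6 node voltages V₁..V_6 plus 3 source currents (L1, V1, V2)
C1: Y=0.000 on G[1,0]
C2: Y=0.000 on G[0,2]
R1: Y=0.001587 on G[2,4]
C3: Y=0.000 on G[6,4]
R2: Y=0.004464 on G[1,2]
R3: Y=0.2445 on G[1,0]
R4: Y=0.3003 on G[1,5]
I1: z[6]−=0.0131, z[0]+=0.0131
R5: Y=0.8065 on G[1,5]
R6: Y=0.004505 on G[4,6]
L1: row V5−V1=0, i_L1 at 5,1
C4: Y=0.000 on G[0,6]
R7: Y=0.0001003 on G[1,0]
R8: Y=0.05464 on G[3,0]
R9: Y=0.2755 on G[3,0]
V1: row V4−V1=28.4, i_V1 at 4,1
V2: row V6−V3=3.23, i_V2 at 6,3
solve → V1=-0.4498, V2=6.999, V3=0.2936, V4=27.95, V5=-0.4498, V6=3.524
aux → i_L1=0.000, i_V1=-0.1433, i_V2=0.09693

3.524 V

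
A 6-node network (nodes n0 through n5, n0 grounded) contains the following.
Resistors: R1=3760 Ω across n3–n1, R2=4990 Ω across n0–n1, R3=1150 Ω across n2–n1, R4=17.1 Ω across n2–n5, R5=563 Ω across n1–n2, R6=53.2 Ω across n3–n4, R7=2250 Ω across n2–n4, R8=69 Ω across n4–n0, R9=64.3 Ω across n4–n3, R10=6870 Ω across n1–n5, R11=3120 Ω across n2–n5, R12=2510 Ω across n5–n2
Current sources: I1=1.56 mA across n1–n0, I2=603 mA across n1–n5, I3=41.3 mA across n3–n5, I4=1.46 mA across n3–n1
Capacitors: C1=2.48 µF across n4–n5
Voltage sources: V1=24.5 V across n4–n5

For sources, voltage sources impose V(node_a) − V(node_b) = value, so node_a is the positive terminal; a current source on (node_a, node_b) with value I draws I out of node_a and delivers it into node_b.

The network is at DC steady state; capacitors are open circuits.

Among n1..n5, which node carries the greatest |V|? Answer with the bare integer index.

MNA unknowns: 5 node voltages V₁..V_5 plus 1 source current (V1)
R1: Y=0.0002660 on G[3,1]
I1: z[1]−=0.00156, z[0]+=0.00156
R2: Y=0.0002004 on G[0,1]
R3: Y=0.0008696 on G[2,1]
R4: Y=0.05848 on G[2,5]
R5: Y=0.001776 on G[1,2]
R6: Y=0.01880 on G[3,4]
I2: z[1]−=0.603, z[5]+=0.603
R7: Y=0.0004444 on G[2,4]
R8: Y=0.01449 on G[4,0]
C1: Y=0.000 on G[4,5]
R9: Y=0.01555 on G[4,3]
I3: z[3]−=0.0413, z[5]+=0.0413
I4: z[3]−=0.00146, z[1]+=0.00146
R10: Y=0.0001456 on G[1,5]
R11: Y=0.0003205 on G[2,5]
R12: Y=0.0003984 on G[5,2]
V1: row V4−V5=24.5, i_V1 at 4,5
solve → V1=-210.1, V2=-29.53, V3=-0.07356, V4=2.797, V5=-21.70
aux → i_V1=-0.1535

1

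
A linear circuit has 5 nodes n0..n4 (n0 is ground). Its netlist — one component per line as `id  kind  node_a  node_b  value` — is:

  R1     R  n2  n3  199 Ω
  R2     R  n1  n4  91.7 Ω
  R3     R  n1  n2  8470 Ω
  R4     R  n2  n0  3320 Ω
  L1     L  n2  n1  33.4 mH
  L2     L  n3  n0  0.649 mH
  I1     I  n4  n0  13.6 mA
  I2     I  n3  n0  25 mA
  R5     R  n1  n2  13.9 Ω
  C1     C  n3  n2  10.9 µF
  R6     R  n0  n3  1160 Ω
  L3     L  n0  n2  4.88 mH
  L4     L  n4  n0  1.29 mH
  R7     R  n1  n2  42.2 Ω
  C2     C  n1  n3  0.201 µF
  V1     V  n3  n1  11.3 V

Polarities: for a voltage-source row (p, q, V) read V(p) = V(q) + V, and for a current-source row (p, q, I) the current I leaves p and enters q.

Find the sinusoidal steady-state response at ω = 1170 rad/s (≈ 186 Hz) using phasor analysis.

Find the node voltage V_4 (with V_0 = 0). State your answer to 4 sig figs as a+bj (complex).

-0.01206-0.1982j V

Apply KCL at each of the 4 non-ground nodes and solve the resulting linear system.
Node n1: branches {R2, R3, L1, R5, R7, C2, V1} → V_1 = -10.81+0.5344j
Node n2: branches {R1, R3, R4, L1, R5, C1, L3, R7} → V_2 = -3.665-3.485j
Node n3: branches {R1, L2, I2, C1, R6, C2, V1} → V_3 = 0.4930+0.5344j
Node n4: branches {R2, I1, L4} → V_4 = -0.01206-0.1982j
Source currents: i(V1)=-0.6988+0.5729j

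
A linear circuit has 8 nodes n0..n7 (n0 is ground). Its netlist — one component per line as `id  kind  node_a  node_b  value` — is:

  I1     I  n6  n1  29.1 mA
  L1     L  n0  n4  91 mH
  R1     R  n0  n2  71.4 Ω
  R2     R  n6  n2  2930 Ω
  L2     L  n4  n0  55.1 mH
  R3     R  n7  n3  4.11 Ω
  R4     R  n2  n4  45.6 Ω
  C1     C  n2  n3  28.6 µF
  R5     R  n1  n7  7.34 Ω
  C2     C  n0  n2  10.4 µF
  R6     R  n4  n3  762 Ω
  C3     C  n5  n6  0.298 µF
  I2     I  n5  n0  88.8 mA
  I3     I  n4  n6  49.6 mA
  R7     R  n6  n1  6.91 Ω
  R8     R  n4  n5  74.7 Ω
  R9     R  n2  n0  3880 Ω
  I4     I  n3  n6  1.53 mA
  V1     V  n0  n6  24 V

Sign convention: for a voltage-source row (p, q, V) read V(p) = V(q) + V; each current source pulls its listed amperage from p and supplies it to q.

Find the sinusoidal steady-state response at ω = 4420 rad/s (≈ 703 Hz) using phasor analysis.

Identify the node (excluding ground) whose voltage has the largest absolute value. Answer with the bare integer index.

5

Element admittances at ω=4420 rad/s:
  I1: injects 0.0291 A into n1 (from n6)
  Y(L1) = 0.000-0.002486j S between n0,n4
  Y(R1) = 0.01401+0.000j S between n0,n2
  Y(R2) = 0.0003413+0.000j S between n6,n2
  Y(L2) = 0.000-0.004106j S between n4,n0
  Y(R3) = 0.2433+0.000j S between n7,n3
  Y(R4) = 0.02193+0.000j S between n2,n4
  Y(C1) = 0.000+0.1264j S between n2,n3
  Y(R5) = 0.1362+0.000j S between n1,n7
  Y(C2) = 0.000+0.04597j S between n0,n2
  Y(R6) = 0.001312+0.000j S between n4,n3
  Y(C3) = 0.000+0.001317j S between n5,n6
  I2: injects 0.0888 A into n0 (from n5)
  I3: injects 0.0496 A into n6 (from n4)
  Y(R7) = 0.1447+0.000j S between n6,n1
  Y(R8) = 0.01339+0.000j S between n4,n5
  Y(R9) = 0.0002577+0.000j S between n2,n0
  I4: injects 0.00153 A into n6 (from n3)
  V1: constraint V(n0)−V(n6) = 24
Assemble and solve the 8×8 MNA system:
  V(n1)=-21.59+3.079j  V(n2)=-14.33+5.618j  V(n3)=-17.94+8.182j  V(n4)=-20.50+0.1236j  V(n5)=-27.09+0.4277j  V(n6)=-24.00+0.000j  V(n7)=-19.25+6.350j
  i(V1)=-0.3730-0.4435j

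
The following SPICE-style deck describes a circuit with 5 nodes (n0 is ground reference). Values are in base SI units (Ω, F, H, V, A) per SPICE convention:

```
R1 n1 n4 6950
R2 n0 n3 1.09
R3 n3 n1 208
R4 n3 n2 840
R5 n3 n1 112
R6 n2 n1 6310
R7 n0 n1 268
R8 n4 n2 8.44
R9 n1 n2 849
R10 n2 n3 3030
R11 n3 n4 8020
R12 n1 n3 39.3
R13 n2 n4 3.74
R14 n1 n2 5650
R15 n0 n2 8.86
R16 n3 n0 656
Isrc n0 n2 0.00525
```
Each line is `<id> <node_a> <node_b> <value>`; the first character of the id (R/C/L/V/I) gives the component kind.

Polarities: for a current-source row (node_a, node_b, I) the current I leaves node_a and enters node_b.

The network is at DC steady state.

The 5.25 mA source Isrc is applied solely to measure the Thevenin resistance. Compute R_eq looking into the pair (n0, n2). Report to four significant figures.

R_eq = 8.613 Ω

Element admittances at DC:
  Y(R1) = 0.0001439 S between n1,n4
  Y(R2) = 0.9174 S between n0,n3
  Y(R3) = 0.004808 S between n3,n1
  Y(R4) = 0.001190 S between n3,n2
  Y(R5) = 0.008929 S between n3,n1
  Y(R6) = 0.0001585 S between n2,n1
  Y(R7) = 0.003731 S between n0,n1
  Y(R8) = 0.1185 S between n4,n2
  Y(R9) = 0.001178 S between n1,n2
  Y(R10) = 0.0003300 S between n2,n3
  Y(R11) = 0.0001247 S between n3,n4
  Y(R12) = 0.02545 S between n1,n3
  Y(R13) = 0.2674 S between n2,n4
  Y(R14) = 0.0001770 S between n1,n2
  Y(R15) = 0.1129 S between n0,n2
  Y(R16) = 0.001524 S between n3,n0
  Isrc: injects 0.00525 A into n2 (from n0)
Assemble and solve the 4×4 MNA system:
  V(n1)=0.001815  V(n2)=0.04522  V(n3)=0.0001516  V(n4)=0.04519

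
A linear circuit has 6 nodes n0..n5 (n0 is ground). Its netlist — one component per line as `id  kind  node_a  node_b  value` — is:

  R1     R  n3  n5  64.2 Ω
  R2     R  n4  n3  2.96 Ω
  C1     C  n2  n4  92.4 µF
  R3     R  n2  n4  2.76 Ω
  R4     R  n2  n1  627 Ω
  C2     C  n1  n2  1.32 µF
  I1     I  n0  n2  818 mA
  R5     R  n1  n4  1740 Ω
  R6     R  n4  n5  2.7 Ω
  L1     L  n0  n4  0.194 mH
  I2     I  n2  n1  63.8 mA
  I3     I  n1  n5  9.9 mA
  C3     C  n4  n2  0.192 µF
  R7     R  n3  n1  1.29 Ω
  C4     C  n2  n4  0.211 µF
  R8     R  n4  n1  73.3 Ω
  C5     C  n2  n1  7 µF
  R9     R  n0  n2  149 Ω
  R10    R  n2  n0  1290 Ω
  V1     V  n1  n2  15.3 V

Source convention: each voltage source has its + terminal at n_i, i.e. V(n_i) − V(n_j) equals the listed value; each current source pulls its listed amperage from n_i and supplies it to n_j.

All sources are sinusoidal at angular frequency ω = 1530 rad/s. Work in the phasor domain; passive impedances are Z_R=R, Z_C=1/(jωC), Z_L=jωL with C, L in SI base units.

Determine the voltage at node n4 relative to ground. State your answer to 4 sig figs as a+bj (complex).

Apply KCL at each of the 5 non-ground nodes and solve the resulting linear system.
Node n1: branches {R4, C2, R5, I2, I3, R7, R8, C5, V1} → V_1 = 10.57+1.324j
Node n2: branches {C1, R3, R4, C2, I1, I2, C3, C4, C5, R9, R10, V1} → V_2 = -4.733+1.324j
Node n3: branches {R1, R2, R7} → V_3 = 7.264+0.9888j
Node n4: branches {R2, C1, R3, R5, R6, L1, C3, C4, R8} → V_4 = 0.002941+0.2533j
Node n5: branches {R1, R6, I3} → V_5 = 0.3216+0.2830j
Source currents: i(V1)=-2.682-0.4695j

0.002941+0.2533j V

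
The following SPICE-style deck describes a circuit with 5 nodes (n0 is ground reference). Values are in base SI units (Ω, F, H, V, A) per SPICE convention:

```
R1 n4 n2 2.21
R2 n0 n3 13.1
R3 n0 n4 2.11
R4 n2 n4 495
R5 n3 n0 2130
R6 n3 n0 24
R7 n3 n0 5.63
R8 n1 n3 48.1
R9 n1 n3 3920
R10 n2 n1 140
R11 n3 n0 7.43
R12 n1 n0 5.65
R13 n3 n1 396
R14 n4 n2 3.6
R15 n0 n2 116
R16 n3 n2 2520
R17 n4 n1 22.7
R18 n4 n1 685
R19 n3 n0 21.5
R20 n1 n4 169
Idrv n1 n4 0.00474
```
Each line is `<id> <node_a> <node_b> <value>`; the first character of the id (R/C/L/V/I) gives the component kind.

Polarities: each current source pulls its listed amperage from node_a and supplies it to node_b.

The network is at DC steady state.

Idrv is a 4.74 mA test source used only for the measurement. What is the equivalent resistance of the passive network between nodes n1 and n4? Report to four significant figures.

Apply KCL at each of the 4 non-ground nodes and solve the resulting linear system.
Node n1: branches {R8, R9, R10, R12, R13, R17, R18, R20, Idrv} → V_1 = -0.01680
Node n2: branches {R1, R4, R10, R14, R15, R16} → V_2 = 0.006634
Node n3: branches {R2, R5, R6, R7, R8, R9, R11, R13, R16, R19} → V_3 = -0.0007850
Node n4: branches {R1, R3, R4, R14, R17, R18, R20, Idrv} → V_4 = 0.006944

R_eq = 5.010 Ω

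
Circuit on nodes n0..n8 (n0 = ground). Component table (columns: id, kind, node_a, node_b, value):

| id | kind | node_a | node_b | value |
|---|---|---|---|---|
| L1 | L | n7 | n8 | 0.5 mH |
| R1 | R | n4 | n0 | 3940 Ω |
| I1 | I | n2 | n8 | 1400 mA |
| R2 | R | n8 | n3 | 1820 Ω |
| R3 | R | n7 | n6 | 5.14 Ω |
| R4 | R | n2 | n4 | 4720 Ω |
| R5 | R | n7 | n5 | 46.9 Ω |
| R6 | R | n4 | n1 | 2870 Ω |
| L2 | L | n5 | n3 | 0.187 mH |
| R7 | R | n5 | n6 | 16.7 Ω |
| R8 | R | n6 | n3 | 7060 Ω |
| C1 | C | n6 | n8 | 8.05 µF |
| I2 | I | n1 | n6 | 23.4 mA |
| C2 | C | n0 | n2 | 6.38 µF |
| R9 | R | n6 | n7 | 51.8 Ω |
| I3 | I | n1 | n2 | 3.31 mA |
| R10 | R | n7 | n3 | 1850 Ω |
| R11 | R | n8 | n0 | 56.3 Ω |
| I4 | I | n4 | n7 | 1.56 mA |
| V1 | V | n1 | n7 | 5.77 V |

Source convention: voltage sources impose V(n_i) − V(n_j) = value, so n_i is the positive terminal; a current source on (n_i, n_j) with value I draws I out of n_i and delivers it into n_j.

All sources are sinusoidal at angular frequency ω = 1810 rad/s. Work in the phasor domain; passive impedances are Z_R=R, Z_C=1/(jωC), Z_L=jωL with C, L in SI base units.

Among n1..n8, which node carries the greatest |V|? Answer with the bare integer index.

Element admittances at ω=1810 rad/s:
  Y(L1) = 0.000-1.105j S between n7,n8
  Y(R1) = 0.0002538+0.000j S between n4,n0
  I1: injects 1.4 A into n8 (from n2)
  Y(R2) = 0.0005495+0.000j S between n8,n3
  Y(R3) = 0.1946+0.000j S between n7,n6
  Y(R4) = 0.0002119+0.000j S between n2,n4
  Y(R5) = 0.02132+0.000j S between n7,n5
  Y(R6) = 0.0003484+0.000j S between n4,n1
  Y(L2) = 0.000-2.954j S between n5,n3
  Y(R7) = 0.05988+0.000j S between n5,n6
  Y(R8) = 0.0001416+0.000j S between n6,n3
  Y(C1) = 0.000+0.01457j S between n6,n8
  I2: injects 0.0234 A into n6 (from n1)
  Y(C2) = 0.000+0.01155j S between n0,n2
  Y(R9) = 0.01931+0.000j S between n6,n7
  I3: injects 0.00331 A into n2 (from n1)
  Y(R10) = 0.0005405+0.000j S between n7,n3
  Y(R11) = 0.01776+0.000j S between n8,n0
  I4: injects 0.00156 A into n7 (from n4)
  V1: constraint V(n1)−V(n7) = 5.77
Assemble and solve the 9×9 MNA system:
  V(n1)=83.50+0.5898j  V(n2)=-1.628+120.3j  V(n3)=77.80+0.5857j  V(n4)=33.40+31.56j  V(n5)=77.80+0.5858j  V(n6)=77.83+0.5841j  V(n7)=77.73+0.5898j  V(n8)=77.74+0.6076j
  i(V1)=-0.04417+0.01079j

2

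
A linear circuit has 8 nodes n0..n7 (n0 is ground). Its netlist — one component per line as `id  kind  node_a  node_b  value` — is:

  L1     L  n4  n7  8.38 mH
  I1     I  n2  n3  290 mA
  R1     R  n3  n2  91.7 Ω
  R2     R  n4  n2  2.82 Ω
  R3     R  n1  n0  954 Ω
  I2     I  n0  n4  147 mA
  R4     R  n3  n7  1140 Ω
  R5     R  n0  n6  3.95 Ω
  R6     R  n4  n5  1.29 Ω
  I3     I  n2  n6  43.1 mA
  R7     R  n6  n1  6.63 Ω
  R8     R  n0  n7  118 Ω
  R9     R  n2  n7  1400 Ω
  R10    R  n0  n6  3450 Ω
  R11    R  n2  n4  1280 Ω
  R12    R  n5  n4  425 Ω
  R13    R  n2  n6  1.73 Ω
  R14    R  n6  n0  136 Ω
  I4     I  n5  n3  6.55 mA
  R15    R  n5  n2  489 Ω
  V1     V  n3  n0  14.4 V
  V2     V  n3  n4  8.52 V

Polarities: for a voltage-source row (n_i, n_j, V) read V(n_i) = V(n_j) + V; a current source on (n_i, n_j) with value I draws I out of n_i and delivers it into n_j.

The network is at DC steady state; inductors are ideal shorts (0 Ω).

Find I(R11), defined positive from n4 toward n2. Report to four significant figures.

Element admittances at DC:
  L1: short n4↔n7 (DC inductor)
  I1: injects 0.29 A into n3 (from n2)
  Y(R1) = 0.01091 S between n3,n2
  Y(R2) = 0.3546 S between n4,n2
  Y(R3) = 0.001048 S between n1,n0
  I2: injects 0.147 A into n4 (from n0)
  Y(R4) = 0.0008772 S between n3,n7
  Y(R5) = 0.2532 S between n0,n6
  Y(R6) = 0.7752 S between n4,n5
  I3: injects 0.0431 A into n6 (from n2)
  Y(R7) = 0.1508 S between n6,n1
  Y(R8) = 0.008475 S between n0,n7
  Y(R9) = 0.0007143 S between n2,n7
  Y(R10) = 0.0002899 S between n0,n6
  Y(R11) = 0.0007813 S between n2,n4
  Y(R12) = 0.002353 S between n5,n4
  Y(R13) = 0.5780 S between n2,n6
  Y(R14) = 0.007353 S between n6,n0
  I4: injects 0.00655 A into n3 (from n5)
  Y(R15) = 0.002045 S between n5,n2
  V1: constraint V(n3)−V(n0) = 14.4
  V2: constraint V(n3)−V(n4) = 8.52
Assemble and solve the 10×10 MNA system:
  V(n1)=2.489  V(n2)=3.567  V(n3)=14.40  V(n4)=5.880  V(n5)=5.866  V(n6)=2.507  V(n7)=5.880
  i(L1)=0.04401  i(V1)=-0.5592  i(V2)=0.7301

0.001807 A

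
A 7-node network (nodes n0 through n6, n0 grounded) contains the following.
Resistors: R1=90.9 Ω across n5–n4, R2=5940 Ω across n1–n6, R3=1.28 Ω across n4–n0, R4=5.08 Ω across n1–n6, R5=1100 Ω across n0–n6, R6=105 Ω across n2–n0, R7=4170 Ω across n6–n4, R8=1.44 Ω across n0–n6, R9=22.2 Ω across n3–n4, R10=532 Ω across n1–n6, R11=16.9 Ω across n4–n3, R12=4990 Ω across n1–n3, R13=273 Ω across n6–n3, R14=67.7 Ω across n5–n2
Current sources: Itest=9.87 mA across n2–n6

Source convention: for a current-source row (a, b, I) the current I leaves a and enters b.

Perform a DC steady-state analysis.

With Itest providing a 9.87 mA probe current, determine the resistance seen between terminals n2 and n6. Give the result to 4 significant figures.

R_eq = 64.80 Ω

Apply KCL at each of the 6 non-ground nodes and solve the resulting linear system.
Node n1: branches {R2, R4, R10, R12} → V_1 = 0.01407
Node n2: branches {R6, R14, Itest} → V_2 = -0.6255
Node n3: branches {R9, R11, R12, R13} → V_3 = -0.004233
Node n4: branches {R1, R3, R7, R9, R11} → V_4 = -0.004912
Node n5: branches {R1, R14} → V_5 = -0.3606
Node n6: branches {R2, R4, R5, R7, R8, R10, R13, Itest} → V_6 = 0.01409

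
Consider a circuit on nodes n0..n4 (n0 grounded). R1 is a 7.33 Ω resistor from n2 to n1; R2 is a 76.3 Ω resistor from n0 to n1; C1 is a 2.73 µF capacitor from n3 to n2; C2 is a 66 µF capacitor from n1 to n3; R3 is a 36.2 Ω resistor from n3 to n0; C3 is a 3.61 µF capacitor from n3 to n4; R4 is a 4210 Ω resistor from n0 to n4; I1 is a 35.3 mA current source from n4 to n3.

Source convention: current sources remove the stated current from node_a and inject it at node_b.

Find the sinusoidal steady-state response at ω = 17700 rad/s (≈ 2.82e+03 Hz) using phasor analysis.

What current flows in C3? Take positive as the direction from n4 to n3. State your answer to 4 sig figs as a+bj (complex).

-0.03530-0.0001305j A

Apply KCL at each of the 4 non-ground nodes and solve the resulting linear system.
Node n1: branches {R1, R2, C2} → V_1 = 3.540e-05-0.003202j
Node n2: branches {R1, C1} → V_2 = 3.180e-05-0.003213j
Node n3: branches {C1, C2, R3, C3, I1} → V_3 = 7.545e-07-0.003203j
Node n4: branches {C3, R4, I1} → V_4 = -0.002041+0.5492j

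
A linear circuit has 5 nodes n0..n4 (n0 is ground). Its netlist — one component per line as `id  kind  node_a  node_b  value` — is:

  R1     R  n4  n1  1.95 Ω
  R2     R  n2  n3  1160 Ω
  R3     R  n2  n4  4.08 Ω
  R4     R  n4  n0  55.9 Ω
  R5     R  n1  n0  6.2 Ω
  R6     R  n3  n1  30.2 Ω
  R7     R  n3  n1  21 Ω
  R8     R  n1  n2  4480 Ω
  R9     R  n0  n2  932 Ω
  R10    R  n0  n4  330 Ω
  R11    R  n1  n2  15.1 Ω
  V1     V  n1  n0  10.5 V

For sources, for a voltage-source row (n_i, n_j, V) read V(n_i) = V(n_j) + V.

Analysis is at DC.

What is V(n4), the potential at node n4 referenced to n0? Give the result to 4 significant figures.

Apply KCL at each of the 4 non-ground nodes and solve the resulting linear system.
Node n1: branches {R1, R5, R6, R7, R8, R11, V1} → V_1 = 10.50
Node n2: branches {R2, R3, R8, R9, R11} → V_2 = 10.16
Node n3: branches {R2, R6, R7} → V_3 = 10.50
Node n4: branches {R1, R3, R4, R10} → V_4 = 10.11
Source currents: i(V1)=-1.916

10.11 V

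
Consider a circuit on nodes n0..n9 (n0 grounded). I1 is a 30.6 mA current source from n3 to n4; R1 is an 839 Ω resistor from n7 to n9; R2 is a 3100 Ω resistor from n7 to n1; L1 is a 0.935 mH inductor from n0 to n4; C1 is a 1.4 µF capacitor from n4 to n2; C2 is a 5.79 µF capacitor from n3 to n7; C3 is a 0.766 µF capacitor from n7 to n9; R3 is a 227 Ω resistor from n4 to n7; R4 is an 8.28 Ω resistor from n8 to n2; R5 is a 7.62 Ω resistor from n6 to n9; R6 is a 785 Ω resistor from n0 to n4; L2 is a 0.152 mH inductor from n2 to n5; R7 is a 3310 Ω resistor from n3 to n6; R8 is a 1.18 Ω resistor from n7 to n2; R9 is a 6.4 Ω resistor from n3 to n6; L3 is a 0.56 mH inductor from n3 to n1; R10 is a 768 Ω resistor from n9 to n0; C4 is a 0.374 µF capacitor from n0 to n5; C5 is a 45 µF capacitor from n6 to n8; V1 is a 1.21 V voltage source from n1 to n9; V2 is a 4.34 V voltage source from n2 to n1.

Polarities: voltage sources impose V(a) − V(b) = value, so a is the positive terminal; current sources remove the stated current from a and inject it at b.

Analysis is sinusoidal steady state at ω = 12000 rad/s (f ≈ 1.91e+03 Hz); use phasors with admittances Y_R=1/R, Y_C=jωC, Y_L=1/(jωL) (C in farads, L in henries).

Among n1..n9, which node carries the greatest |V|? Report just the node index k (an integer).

MNA unknowns: 9 node voltages V₁..V_9 plus 2 source currents (V1, V2)
I1: z[3]−=0.0306, z[4]+=0.0306
R1: Y=0.001192+0.000j on G[7,9]
R2: Y=0.0003226+0.000j on G[7,1]
L1: Y=0.000-0.08913j on G[0,4]
C1: Y=0.000+0.01680j on G[4,2]
C2: Y=0.000+0.06948j on G[3,7]
C3: Y=0.000+0.009192j on G[7,9]
R3: Y=0.004405+0.000j on G[4,7]
R4: Y=0.1208+0.000j on G[8,2]
R5: Y=0.1312+0.000j on G[6,9]
R6: Y=0.001274+0.000j on G[0,4]
L2: Y=0.000-0.5482j on G[2,5]
R7: Y=0.0003021+0.000j on G[3,6]
R8: Y=0.8475+0.000j on G[7,2]
R9: Y=0.1562+0.000j on G[3,6]
L3: Y=0.000-0.1488j on G[3,1]
R10: Y=0.001302+0.000j on G[9,0]
C4: Y=0.000+0.004488j on G[0,5]
C5: Y=0.000+0.5400j on G[6,8]
V1: row V1−V9=1.21, i_V1 at 1,9
V2: row V2−V1=4.34, i_V2 at 2,1
solve → V1=-4.505+1.103j, V2=-0.1653+1.103j, V3=-5.241+3.833j, V4=0.009719+0.1394j, V5=-0.1667+1.112j, V6=-3.863+2.400j, V7=-0.4378+0.6504j, V8=-3.963+1.551j, V9=-5.715+1.103j
aux → i_V1=-0.2609-0.2167j, i_V2=-0.6684-0.3261j

3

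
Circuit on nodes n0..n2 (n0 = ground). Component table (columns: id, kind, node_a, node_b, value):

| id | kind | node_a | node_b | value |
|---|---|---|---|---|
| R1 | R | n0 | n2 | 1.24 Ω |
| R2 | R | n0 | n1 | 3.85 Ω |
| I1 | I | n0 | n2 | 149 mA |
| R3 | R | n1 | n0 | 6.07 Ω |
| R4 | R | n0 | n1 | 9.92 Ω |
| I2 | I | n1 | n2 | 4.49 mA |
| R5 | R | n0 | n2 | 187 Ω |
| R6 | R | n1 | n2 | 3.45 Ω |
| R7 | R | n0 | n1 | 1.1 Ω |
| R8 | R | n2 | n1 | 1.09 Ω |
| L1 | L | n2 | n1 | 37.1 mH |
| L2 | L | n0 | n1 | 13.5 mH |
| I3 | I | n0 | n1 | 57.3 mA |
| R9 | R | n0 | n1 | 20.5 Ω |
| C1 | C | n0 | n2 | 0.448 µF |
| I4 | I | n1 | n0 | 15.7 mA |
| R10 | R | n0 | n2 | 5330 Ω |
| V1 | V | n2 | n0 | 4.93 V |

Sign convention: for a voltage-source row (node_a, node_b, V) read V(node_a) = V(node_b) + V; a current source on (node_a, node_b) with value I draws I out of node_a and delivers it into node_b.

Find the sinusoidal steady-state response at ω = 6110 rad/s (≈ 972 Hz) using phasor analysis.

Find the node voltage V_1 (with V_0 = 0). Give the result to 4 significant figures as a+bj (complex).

Apply KCL at each of the 2 non-ground nodes and solve the resulting linear system.
Node n1: branches {R2, R3, R4, I2, R6, R7, R8, L1, L2, I3, R9, I4} → V_1 = 2.226+0.005597j
Node n2: branches {R1, I1, I2, R5, R6, R8, L1, C1, R10, V1} → V_2 = 4.930+0.000j
Source currents: i(V1)=-7.114+0.005191j

2.226+0.005597j V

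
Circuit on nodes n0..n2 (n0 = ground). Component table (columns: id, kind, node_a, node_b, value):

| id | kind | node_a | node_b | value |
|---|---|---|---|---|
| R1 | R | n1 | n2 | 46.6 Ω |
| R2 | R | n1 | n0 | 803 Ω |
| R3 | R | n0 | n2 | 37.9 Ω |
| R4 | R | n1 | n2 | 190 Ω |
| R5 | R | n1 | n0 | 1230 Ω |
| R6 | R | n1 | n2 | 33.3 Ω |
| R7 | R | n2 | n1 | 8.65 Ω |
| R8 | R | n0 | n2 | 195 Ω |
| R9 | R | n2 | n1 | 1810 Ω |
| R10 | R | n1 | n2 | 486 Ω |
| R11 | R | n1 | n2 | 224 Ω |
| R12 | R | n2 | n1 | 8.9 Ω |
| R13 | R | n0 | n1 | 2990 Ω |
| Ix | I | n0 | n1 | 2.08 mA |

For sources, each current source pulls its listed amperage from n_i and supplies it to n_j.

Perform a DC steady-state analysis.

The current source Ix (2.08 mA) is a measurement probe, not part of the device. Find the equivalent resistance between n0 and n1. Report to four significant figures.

R_eq = 32.43 Ω

MNA unknowns: 2 node voltages V₁..V_2
R1: Y=0.02146 on G[1,2]
R2: Y=0.001245 on G[1,0]
R3: Y=0.02639 on G[0,2]
R4: Y=0.005263 on G[1,2]
R5: Y=0.0008130 on G[1,0]
R6: Y=0.03003 on G[1,2]
R7: Y=0.1156 on G[2,1]
R8: Y=0.005128 on G[0,2]
R9: Y=0.0005525 on G[2,1]
R10: Y=0.002058 on G[1,2]
R11: Y=0.004464 on G[1,2]
R12: Y=0.1124 on G[2,1]
R13: Y=0.0003344 on G[0,1]
Ix: z[0]−=0.00208, z[1]+=0.00208
solve → V1=0.06746, V2=0.06088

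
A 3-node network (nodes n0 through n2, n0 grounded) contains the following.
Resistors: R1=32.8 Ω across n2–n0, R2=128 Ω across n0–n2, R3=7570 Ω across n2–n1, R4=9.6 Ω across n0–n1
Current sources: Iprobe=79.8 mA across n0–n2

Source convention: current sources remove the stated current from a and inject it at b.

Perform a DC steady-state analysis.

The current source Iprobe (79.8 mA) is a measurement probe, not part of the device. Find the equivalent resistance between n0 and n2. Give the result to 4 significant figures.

MNA unknowns: 2 node voltages V₁..V_2
R1: Y=0.03049 on G[2,0]
R2: Y=0.007812 on G[0,2]
R3: Y=0.0001321 on G[2,1]
R4: Y=0.1042 on G[0,1]
Iprobe: z[0]−=0.0798, z[2]+=0.0798
solve → V1=0.002630, V2=2.076

R_eq = 26.02 Ω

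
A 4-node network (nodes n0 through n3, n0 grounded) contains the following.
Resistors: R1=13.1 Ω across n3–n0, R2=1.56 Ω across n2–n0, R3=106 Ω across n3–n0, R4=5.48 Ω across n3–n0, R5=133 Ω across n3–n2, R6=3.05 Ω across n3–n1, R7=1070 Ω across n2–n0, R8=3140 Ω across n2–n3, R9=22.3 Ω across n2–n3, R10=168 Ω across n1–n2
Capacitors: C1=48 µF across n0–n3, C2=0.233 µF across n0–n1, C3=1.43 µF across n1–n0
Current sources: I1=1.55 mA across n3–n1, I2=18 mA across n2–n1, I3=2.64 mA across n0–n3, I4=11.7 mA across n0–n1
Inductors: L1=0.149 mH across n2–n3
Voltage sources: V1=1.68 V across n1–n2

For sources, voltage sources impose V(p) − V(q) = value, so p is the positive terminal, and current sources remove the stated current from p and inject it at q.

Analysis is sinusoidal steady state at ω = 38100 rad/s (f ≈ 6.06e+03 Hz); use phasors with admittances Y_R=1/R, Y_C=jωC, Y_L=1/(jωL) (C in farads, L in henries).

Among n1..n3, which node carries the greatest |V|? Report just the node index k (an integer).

Element admittances at ω=38100 rad/s:
  Y(R1) = 0.07634+0.000j S between n3,n0
  Y(C1) = 0.000+1.829j S between n0,n3
  Y(R2) = 0.6410+0.000j S between n2,n0
  Y(R3) = 0.009434+0.000j S between n3,n0
  I1: injects 0.00155 A into n1 (from n3)
  Y(R4) = 0.1825+0.000j S between n3,n0
  Y(R5) = 0.007519+0.000j S between n3,n2
  I2: injects 0.018 A into n1 (from n2)
  Y(L1) = 0.000-0.1762j S between n2,n3
  Y(C2) = 0.000+0.008877j S between n0,n1
  Y(C3) = 0.000+0.05448j S between n1,n0
  I3: injects 0.00264 A into n3 (from n0)
  Y(R6) = 0.3279+0.000j S between n3,n1
  Y(R7) = 0.0009346+0.000j S between n2,n0
  Y(R8) = 0.0003185+0.000j S between n2,n3
  I4: injects 0.0117 A into n1 (from n0)
  Y(R9) = 0.04484+0.000j S between n2,n3
  Y(R10) = 0.005952+0.000j S between n1,n2
  V1: constraint V(n1)−V(n2) = 1.68
Assemble and solve the 4×4 MNA system:
  V(n1)=1.176-0.2333j  V(n2)=-0.5044-0.2333j  V(n3)=0.06567-0.1672j
  i(V1)=-0.3575-0.05282j

1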